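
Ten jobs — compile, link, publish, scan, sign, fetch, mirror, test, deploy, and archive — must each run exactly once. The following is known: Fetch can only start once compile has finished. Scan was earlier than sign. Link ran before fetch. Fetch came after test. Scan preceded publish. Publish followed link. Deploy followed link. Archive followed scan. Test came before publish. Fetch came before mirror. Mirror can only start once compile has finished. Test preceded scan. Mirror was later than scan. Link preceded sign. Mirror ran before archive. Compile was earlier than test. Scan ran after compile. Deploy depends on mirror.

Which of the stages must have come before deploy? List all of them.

compile, fetch, link, mirror, scan, test

Directly stated before deploy: link and mirror.
Compile reaches deploy via compile → mirror → deploy.
Fetch reaches deploy via fetch → mirror → deploy.
Scan reaches deploy via scan → mirror → deploy.
Likewise test reaches deploy by chaining the stated constraints.
No chain forces sign (or any of the others) ahead of deploy.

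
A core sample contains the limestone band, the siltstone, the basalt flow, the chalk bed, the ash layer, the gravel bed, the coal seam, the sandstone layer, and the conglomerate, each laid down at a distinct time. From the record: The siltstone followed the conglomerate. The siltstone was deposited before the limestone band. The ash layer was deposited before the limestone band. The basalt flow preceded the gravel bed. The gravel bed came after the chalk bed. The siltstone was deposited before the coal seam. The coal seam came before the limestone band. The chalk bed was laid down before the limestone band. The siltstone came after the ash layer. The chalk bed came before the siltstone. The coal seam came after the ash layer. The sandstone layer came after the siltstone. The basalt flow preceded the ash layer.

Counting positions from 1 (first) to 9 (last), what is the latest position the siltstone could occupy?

6

The siltstone must come before the coal seam, the limestone band, and the sandstone layer — 3 layers forced after it.
Everything else can be placed before the siltstone in some valid order, so the siltstone can sit as late as position 9 − 3 = 6.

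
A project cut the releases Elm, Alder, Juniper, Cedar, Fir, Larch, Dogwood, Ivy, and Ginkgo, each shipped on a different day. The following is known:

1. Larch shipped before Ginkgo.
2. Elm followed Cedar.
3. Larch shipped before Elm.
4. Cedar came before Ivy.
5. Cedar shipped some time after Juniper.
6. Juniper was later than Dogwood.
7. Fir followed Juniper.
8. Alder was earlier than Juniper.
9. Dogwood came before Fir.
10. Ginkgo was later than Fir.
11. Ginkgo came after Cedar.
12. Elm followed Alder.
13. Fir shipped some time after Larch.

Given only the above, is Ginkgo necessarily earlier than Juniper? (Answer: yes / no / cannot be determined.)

Tracing the constraints gives Juniper → Fir → Ginkgo, so Juniper must come before Ginkgo.
That means Ginkgo cannot be before Juniper.

no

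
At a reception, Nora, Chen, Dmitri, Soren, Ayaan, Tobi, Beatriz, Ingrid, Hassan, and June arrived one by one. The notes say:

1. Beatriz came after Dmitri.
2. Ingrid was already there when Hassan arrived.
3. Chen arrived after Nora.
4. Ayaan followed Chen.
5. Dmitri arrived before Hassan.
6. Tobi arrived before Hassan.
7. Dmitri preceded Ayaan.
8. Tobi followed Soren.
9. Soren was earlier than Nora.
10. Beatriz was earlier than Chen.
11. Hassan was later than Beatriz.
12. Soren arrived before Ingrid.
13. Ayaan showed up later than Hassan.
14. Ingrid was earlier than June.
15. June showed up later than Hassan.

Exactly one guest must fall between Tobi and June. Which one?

Hassan

Tracing the constraints gives Tobi → Hassan → June, so Hassan sits after Tobi and before June.
No other guest is forced both after Tobi and before June.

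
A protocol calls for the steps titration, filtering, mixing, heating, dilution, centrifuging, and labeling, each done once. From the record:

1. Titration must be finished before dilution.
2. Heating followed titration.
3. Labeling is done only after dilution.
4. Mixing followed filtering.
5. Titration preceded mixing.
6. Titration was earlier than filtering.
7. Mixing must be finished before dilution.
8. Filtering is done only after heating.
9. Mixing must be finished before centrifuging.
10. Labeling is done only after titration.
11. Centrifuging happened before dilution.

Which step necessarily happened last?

labeling

Every other step has a chain of constraints placing it before labeling, so labeling is last.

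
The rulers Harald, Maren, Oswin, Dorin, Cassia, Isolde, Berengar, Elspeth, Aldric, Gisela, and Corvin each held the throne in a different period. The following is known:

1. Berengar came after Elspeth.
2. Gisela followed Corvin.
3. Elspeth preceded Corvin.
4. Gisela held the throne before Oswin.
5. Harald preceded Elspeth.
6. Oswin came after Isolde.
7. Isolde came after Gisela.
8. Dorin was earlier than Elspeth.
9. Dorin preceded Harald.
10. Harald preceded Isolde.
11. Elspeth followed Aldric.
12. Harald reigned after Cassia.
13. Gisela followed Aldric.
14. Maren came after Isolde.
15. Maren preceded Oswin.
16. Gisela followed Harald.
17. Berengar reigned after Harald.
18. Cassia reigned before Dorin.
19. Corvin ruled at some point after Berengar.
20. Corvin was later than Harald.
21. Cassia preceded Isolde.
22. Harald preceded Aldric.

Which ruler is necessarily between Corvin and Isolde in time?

Gisela

Tracing the constraints gives Corvin → Gisela → Isolde, so Gisela sits after Corvin and before Isolde.
No other ruler is forced both after Corvin and before Isolde.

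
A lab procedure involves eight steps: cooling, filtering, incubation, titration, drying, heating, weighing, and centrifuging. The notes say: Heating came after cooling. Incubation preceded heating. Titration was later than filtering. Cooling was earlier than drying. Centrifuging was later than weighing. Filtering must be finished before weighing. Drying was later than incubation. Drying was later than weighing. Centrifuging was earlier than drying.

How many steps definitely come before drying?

5

Directly stated before drying: centrifuging, cooling, incubation, and weighing.
Filtering reaches drying via filtering → weighing → drying.
That's centrifuging, cooling, filtering, incubation, and weighing — 5 in all.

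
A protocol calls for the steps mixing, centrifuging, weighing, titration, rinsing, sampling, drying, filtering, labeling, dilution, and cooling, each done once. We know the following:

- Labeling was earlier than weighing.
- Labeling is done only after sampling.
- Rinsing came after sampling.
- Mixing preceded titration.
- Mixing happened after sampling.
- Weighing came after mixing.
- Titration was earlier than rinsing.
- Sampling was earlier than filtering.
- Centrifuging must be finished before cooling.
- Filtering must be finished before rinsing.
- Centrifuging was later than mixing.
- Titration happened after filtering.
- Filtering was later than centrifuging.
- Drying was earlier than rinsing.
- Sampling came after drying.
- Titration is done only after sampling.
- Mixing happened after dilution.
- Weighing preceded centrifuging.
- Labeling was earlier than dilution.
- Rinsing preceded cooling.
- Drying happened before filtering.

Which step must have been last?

cooling

Every other step has a chain of constraints placing it before cooling, so cooling is last.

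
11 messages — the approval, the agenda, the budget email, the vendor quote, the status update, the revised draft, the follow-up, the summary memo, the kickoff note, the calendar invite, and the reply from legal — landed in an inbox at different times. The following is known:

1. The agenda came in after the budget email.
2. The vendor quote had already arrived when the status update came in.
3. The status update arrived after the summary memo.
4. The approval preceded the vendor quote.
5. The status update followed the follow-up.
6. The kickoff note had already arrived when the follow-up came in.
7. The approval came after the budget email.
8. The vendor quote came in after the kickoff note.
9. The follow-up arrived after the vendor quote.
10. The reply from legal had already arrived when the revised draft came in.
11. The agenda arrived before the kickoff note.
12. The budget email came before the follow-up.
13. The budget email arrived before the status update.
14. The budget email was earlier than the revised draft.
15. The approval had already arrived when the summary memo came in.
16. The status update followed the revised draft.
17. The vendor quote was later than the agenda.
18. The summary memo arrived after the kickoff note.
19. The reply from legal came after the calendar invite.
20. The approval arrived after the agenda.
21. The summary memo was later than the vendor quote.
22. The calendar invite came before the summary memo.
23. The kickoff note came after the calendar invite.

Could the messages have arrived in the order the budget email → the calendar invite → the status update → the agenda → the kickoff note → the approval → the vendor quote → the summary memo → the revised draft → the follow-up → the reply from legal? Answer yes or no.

no

The constraints require the summary memo before the status update, but in the proposed sequence the status update appears ahead of the summary memo. That one violation is enough.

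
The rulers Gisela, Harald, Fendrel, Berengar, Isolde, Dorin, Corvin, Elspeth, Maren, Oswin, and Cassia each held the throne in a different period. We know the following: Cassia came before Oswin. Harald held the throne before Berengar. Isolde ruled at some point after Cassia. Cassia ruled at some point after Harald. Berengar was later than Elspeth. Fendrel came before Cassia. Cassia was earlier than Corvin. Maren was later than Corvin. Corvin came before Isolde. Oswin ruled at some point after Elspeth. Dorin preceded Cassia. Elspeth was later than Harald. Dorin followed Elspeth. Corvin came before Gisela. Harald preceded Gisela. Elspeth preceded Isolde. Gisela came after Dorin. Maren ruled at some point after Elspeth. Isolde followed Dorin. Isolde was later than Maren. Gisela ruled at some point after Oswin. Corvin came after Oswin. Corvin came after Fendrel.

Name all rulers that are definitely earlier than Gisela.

Directly stated before Gisela: Corvin, Dorin, Harald, and Oswin.
Cassia reaches Gisela via Cassia → Oswin → Gisela.
Elspeth reaches Gisela via Elspeth → Oswin → Gisela.
Fendrel reaches Gisela via Fendrel → Corvin → Gisela.
No chain forces Berengar (or any of the others) ahead of Gisela.

Cassia, Corvin, Dorin, Elspeth, Fendrel, Harald, Oswin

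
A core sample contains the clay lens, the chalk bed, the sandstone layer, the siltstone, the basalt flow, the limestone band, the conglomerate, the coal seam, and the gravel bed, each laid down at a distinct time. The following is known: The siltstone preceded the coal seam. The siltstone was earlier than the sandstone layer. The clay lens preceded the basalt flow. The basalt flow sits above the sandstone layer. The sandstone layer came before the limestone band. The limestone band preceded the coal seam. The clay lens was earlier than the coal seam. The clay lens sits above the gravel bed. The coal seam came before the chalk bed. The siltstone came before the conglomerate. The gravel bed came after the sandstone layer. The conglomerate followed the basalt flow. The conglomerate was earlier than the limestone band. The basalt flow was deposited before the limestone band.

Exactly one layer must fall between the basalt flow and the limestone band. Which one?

the conglomerate

Tracing the constraints gives the basalt flow → the conglomerate → the limestone band, so the conglomerate sits after the basalt flow and before the limestone band.
No other layer is forced both after the basalt flow and before the limestone band.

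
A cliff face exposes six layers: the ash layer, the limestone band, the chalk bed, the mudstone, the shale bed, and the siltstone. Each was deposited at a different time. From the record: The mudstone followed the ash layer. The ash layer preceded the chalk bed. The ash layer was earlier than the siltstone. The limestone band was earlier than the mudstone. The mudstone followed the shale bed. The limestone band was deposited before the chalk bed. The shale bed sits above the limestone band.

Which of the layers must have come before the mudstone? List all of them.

the ash layer, the limestone band, the shale bed

Directly stated before the mudstone: the ash layer, the limestone band, and the shale bed.
No chain forces the chalk bed (or any of the others) ahead of the mudstone.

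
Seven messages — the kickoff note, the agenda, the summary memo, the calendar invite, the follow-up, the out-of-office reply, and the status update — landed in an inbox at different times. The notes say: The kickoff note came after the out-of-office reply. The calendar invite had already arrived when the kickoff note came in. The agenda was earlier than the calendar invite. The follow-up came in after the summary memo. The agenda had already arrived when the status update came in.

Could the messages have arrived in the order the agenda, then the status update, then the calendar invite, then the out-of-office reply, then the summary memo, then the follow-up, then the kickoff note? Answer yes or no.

yes

Check each stated constraint against the proposed order — e.g. the out-of-office reply is ahead of the kickoff note; the calendar invite is ahead of the kickoff note. Every pair is in the required order; nothing is violated.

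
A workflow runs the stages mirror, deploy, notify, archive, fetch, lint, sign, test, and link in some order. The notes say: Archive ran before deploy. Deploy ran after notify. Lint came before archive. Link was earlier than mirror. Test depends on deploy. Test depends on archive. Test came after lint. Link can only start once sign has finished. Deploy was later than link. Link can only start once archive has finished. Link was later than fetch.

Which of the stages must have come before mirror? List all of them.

Directly stated before mirror: link.
Archive reaches mirror via archive → link → mirror.
Fetch reaches mirror via fetch → link → mirror.
Lint reaches mirror via lint → archive → link → mirror.
Likewise sign reaches mirror by chaining the stated constraints.
No chain forces test (or any of the others) ahead of mirror.

archive, fetch, link, lint, sign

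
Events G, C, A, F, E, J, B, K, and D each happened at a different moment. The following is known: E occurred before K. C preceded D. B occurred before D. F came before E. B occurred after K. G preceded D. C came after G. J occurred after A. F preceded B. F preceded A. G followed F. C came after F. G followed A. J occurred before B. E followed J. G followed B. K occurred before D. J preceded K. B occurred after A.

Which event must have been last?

Every other event has a chain of constraints placing it before D, so D is last.

D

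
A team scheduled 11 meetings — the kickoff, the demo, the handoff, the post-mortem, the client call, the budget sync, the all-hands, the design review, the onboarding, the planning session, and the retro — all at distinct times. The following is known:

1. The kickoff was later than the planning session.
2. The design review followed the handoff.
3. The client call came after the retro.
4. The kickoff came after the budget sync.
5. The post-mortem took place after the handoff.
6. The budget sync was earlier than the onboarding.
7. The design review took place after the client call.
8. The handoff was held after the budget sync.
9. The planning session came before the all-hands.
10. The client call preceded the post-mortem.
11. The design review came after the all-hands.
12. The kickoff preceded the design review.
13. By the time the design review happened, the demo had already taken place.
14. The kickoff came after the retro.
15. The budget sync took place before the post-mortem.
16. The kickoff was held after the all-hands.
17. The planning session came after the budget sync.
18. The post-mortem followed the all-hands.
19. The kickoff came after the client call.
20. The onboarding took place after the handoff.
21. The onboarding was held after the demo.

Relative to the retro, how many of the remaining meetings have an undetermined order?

6

Forced after the retro: the client call, the design review, the kickoff, and the post-mortem.
That leaves the all-hands, the budget sync, the demo, the handoff, the onboarding, and the planning session with no forced order relative to the retro — 6.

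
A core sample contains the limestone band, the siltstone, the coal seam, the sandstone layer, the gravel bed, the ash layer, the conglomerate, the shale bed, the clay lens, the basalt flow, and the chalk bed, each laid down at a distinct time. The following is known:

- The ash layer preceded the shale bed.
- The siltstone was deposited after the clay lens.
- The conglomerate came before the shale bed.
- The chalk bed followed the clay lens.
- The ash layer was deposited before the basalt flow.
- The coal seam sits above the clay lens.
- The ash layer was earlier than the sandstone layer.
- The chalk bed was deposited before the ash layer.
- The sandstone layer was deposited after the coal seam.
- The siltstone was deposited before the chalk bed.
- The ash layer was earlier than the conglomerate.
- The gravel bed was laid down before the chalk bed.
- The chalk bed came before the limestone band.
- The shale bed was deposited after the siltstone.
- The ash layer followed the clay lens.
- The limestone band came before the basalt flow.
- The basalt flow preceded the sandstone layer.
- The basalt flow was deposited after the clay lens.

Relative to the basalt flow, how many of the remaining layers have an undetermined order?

Forced before the basalt flow: the ash layer, the chalk bed, the clay lens, the gravel bed, the limestone band, and the siltstone; forced after the basalt flow: the sandstone layer.
That leaves the coal seam, the conglomerate, and the shale bed with no forced order relative to the basalt flow — 3.

3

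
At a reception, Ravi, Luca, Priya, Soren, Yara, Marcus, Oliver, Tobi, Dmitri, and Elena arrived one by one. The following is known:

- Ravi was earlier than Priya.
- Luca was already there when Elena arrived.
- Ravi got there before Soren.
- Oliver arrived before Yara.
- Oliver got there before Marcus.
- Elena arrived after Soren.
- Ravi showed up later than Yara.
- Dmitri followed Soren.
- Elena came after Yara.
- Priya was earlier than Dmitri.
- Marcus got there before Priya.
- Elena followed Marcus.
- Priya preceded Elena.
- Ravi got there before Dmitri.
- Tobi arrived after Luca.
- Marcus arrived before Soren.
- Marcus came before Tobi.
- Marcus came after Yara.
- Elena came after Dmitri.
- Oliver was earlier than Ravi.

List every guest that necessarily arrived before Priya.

Directly stated before Priya: Marcus and Ravi.
Oliver reaches Priya via Oliver → Ravi → Priya.
Yara reaches Priya via Yara → Marcus → Priya.
No chain forces Elena (or any of the others) ahead of Priya.

Marcus, Oliver, Ravi, Yara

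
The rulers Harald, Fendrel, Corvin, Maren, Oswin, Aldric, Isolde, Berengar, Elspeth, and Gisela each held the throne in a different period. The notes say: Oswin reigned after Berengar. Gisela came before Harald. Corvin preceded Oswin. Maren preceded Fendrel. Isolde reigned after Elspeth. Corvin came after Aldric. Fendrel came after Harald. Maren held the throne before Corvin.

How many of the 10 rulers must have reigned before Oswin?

4

Directly stated before Oswin: Berengar and Corvin.
Aldric reaches Oswin via Aldric → Corvin → Oswin.
Maren reaches Oswin via Maren → Corvin → Oswin.
That's Aldric, Berengar, Corvin, and Maren — 4 in all.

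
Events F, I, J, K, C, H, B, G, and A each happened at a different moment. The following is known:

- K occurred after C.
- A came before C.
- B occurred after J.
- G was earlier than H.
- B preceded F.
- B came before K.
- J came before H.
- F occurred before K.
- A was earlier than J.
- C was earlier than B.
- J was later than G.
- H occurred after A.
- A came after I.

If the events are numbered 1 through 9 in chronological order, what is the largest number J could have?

5

J must come before B, F, H, and K — 4 events forced after it.
Everything else can be placed before J in some valid order, so J can sit as late as position 9 − 4 = 5.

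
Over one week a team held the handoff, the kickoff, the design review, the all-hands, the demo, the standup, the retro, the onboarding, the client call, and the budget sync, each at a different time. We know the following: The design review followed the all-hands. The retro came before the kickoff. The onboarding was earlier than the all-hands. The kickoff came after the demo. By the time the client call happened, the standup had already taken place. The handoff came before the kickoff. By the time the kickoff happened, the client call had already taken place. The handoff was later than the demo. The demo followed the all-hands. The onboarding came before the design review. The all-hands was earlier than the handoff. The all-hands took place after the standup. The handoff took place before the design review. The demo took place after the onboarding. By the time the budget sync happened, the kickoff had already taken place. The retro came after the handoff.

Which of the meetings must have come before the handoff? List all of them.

Directly stated before the handoff: the all-hands and the demo.
The onboarding reaches the handoff via the onboarding → the all-hands → the handoff.
The standup reaches the handoff via the standup → the all-hands → the handoff.

the all-hands, the demo, the onboarding, the standup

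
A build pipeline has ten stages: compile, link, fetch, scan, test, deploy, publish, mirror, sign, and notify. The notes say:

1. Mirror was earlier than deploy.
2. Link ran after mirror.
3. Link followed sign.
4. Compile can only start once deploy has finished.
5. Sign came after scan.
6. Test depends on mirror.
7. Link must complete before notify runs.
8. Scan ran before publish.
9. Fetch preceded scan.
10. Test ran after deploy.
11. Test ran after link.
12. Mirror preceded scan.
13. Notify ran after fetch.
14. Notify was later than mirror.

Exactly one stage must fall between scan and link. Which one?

sign

Tracing the constraints gives scan → sign → link, so sign sits after scan and before link.
No other stage is forced both after scan and before link.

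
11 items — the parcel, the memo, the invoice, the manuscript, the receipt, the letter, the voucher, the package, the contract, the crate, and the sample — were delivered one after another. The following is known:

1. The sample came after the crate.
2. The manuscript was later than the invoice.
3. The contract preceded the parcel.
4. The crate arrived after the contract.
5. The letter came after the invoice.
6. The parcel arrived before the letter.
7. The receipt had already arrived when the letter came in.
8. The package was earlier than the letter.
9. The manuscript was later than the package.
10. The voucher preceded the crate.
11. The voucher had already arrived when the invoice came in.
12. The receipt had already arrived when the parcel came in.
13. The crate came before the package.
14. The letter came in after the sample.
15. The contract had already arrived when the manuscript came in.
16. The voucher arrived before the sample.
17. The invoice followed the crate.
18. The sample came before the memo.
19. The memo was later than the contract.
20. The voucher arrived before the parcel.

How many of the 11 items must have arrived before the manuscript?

Directly stated before the manuscript: the contract, the invoice, and the package.
The crate reaches the manuscript via the crate → the invoice → the manuscript.
The voucher reaches the manuscript via the voucher → the invoice → the manuscript.
That's the contract, the crate, the invoice, the package, and the voucher — 5 in all.

5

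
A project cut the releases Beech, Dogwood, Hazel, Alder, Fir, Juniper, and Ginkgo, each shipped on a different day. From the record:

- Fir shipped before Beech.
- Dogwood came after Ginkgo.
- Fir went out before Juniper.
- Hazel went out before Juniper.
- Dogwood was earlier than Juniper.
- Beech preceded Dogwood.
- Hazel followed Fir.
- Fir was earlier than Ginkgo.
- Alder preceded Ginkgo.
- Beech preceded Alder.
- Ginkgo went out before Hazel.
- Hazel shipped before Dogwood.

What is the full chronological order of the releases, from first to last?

Fir, Beech, Alder, Ginkgo, Hazel, Dogwood, Juniper

The constraints fix every adjacent pair, so only one ordering works:
Fir → Beech → Alder → Ginkgo → Hazel → Dogwood → Juniper.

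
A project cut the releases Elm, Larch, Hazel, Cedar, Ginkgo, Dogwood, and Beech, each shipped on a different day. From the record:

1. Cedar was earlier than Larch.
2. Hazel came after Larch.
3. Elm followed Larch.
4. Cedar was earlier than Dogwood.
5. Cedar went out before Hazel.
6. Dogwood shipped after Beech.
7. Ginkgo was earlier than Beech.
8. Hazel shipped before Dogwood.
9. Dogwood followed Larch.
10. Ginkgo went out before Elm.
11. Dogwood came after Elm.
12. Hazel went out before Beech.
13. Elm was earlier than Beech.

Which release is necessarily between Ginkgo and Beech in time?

Elm

Tracing the constraints gives Ginkgo → Elm → Beech, so Elm sits after Ginkgo and before Beech.
No other release is forced both after Ginkgo and before Beech.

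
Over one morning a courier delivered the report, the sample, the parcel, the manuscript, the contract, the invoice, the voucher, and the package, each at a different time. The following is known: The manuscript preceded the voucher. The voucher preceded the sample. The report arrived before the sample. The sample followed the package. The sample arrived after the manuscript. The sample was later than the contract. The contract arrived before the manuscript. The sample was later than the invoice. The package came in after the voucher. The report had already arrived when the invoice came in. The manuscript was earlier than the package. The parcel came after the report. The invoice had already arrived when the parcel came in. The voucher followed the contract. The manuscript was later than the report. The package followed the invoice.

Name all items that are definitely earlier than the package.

the contract, the invoice, the manuscript, the report, the voucher

Directly stated before the package: the invoice, the manuscript, and the voucher.
The contract reaches the package via the contract → the manuscript → the package.
The report reaches the package via the report → the manuscript → the package.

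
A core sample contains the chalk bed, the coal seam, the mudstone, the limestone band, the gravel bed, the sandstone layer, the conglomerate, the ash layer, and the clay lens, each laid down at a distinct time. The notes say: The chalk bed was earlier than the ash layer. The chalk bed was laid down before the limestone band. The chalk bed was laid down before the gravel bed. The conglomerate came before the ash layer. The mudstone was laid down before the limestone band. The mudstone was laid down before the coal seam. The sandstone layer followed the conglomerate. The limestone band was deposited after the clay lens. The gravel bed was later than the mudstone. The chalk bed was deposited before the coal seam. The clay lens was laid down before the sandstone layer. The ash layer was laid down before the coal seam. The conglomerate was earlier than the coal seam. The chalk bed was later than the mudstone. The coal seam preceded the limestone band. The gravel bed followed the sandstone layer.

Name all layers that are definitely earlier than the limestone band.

the ash layer, the chalk bed, the clay lens, the coal seam, the conglomerate, the mudstone

Directly stated before the limestone band: the chalk bed, the clay lens, the coal seam, and the mudstone.
The ash layer reaches the limestone band via the ash layer → the coal seam → the limestone band.
The conglomerate reaches the limestone band via the conglomerate → the coal seam → the limestone band.
No chain forces the sandstone layer (or any of the others) ahead of the limestone band.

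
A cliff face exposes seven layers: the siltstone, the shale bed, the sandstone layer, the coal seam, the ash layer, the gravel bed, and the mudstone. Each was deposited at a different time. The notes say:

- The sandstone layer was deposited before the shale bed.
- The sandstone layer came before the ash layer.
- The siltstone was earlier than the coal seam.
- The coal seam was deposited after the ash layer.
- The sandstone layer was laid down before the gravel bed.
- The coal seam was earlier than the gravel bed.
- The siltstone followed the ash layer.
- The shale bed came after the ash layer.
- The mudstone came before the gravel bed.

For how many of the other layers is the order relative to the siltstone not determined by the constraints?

2

Forced before the siltstone: the ash layer and the sandstone layer; forced after the siltstone: the coal seam and the gravel bed.
That leaves the mudstone and the shale bed with no forced order relative to the siltstone — 2.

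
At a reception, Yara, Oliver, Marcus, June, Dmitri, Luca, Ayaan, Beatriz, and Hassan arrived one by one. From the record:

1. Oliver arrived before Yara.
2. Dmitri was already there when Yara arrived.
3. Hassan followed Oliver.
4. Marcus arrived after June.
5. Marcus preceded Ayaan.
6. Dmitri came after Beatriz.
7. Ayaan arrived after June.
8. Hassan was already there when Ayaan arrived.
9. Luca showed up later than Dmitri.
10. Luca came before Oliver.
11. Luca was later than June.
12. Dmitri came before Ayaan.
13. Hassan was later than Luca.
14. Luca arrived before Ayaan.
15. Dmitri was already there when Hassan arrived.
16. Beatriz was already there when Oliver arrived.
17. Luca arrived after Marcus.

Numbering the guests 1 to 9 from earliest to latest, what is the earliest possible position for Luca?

5

Beatriz, Dmitri, June, and Marcus must all come before Luca — 4 forced predecessors.
Nothing else is forced ahead of Luca, so their earliest slot is position 4 + 1 = 5.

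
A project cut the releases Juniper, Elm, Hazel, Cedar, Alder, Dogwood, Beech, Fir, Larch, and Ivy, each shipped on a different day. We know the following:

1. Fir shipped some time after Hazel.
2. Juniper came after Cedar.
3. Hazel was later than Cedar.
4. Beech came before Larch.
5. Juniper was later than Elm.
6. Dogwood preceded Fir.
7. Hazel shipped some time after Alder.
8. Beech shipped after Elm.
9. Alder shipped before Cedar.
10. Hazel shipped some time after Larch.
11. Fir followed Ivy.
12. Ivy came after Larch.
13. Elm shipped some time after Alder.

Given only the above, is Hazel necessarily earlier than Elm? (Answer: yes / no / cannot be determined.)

no

Tracing the constraints gives Elm → Beech → Larch → Hazel, so Elm must come before Hazel.
That means Hazel cannot be before Elm.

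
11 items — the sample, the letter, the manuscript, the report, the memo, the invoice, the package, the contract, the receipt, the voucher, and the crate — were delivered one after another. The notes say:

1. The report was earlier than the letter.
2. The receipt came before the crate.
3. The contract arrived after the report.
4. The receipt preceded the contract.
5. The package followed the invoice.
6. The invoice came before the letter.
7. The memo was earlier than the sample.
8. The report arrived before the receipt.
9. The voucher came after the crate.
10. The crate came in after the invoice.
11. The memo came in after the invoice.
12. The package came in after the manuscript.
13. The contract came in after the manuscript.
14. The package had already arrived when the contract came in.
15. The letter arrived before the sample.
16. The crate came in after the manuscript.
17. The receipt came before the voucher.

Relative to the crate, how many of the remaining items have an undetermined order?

Forced before the crate: the invoice, the manuscript, the receipt, and the report; forced after the crate: the voucher.
That leaves the contract, the letter, the memo, the package, and the sample with no forced order relative to the crate — 5.

5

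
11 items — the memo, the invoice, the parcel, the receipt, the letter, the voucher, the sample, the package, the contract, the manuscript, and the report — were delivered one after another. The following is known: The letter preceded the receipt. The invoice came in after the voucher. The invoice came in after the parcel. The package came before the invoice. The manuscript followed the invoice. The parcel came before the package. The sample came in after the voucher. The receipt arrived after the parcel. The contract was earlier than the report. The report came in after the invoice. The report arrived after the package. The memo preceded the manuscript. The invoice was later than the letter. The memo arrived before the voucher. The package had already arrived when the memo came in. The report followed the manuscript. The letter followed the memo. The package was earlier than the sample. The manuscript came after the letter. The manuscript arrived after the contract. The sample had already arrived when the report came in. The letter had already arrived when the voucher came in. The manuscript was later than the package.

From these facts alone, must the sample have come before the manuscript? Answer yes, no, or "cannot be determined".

cannot be determined

No chain of stated constraints runs from the sample to the manuscript, and none runs from the manuscript to the sample either.
So the relative order of the sample and the manuscript is not fixed by the given facts.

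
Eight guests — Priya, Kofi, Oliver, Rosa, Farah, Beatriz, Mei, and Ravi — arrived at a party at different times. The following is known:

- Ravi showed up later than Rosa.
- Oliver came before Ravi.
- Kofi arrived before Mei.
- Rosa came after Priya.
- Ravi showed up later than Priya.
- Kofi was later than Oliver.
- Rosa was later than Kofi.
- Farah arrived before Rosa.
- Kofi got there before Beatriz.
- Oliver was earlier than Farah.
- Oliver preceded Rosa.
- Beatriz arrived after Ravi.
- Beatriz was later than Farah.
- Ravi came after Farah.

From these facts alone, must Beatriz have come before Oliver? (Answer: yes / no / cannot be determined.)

no

Tracing the constraints gives Oliver → Farah → Beatriz, so Oliver must come before Beatriz.
That means Beatriz cannot be before Oliver.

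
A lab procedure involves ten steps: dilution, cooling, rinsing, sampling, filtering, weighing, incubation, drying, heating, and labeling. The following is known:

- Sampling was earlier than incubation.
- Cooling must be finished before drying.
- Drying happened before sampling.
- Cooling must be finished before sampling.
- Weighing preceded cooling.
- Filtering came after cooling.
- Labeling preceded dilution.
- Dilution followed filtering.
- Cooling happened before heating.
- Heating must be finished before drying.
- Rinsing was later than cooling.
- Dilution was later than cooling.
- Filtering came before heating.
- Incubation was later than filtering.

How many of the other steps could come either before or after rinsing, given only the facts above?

7

Forced before rinsing: cooling and weighing.
That leaves dilution, drying, filtering, heating, incubation, labeling, and sampling with no forced order relative to rinsing — 7.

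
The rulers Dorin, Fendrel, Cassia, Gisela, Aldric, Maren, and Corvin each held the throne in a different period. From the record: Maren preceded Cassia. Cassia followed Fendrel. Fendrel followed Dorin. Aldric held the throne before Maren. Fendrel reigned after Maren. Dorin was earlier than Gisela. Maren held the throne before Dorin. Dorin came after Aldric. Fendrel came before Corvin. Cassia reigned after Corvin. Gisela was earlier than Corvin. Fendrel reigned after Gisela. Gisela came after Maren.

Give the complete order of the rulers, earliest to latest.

The constraints fix every adjacent pair, so only one ordering works:
Aldric → Maren → Dorin → Gisela → Fendrel → Corvin → Cassia.

Aldric, Maren, Dorin, Gisela, Fendrel, Corvin, Cassia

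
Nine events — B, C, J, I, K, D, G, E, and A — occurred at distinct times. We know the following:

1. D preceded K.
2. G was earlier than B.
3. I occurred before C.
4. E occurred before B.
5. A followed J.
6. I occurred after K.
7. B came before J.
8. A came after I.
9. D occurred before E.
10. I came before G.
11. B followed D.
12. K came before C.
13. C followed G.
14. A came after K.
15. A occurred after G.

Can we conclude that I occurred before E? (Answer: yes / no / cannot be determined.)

No chain of stated constraints runs from I to E, and none runs from E to I either.
So the relative order of I and E is not fixed by the given facts.

cannot be determined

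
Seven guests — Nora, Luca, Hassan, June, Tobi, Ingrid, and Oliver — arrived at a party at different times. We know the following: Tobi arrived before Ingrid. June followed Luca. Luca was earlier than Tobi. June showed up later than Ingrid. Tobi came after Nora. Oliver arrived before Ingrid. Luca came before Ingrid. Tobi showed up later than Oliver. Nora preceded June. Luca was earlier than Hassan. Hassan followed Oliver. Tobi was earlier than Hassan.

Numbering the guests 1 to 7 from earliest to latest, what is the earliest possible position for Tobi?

4

Luca, Nora, and Oliver must all come before Tobi — 3 forced predecessors.
Nothing else is forced ahead of Tobi, so their earliest slot is position 3 + 1 = 4.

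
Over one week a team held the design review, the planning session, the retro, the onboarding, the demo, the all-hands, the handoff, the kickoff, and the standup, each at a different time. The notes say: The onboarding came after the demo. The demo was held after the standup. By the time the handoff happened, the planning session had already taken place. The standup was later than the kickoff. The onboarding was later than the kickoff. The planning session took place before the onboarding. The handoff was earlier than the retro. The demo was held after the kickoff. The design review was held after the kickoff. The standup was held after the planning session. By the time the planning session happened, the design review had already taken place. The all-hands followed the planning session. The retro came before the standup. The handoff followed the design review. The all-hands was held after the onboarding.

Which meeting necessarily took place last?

the all-hands

Every other meeting has a chain of constraints placing it before the all-hands, so the all-hands is last.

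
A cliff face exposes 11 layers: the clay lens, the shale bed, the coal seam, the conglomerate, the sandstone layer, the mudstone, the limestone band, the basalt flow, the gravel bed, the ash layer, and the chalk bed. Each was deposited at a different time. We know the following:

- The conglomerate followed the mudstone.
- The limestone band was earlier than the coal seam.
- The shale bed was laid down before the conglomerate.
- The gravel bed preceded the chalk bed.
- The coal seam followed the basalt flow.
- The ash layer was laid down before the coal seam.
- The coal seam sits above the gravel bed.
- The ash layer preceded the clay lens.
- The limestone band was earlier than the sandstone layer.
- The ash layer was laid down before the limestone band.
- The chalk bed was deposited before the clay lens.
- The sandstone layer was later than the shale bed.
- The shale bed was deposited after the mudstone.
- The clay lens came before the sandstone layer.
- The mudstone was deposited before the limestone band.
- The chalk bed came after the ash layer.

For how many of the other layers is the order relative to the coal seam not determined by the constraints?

5

Forced before the coal seam: the ash layer, the basalt flow, the gravel bed, the limestone band, and the mudstone.
That leaves the chalk bed, the clay lens, the conglomerate, the sandstone layer, and the shale bed with no forced order relative to the coal seam — 5.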